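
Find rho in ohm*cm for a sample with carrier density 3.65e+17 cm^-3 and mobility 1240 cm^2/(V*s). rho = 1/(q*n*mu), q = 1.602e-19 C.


Step 1: sigma = q * n * mu = 1.602e-19 * 3.65e+17 * 1240 = 7.25065e+01 S/cm
Step 2: rho = 1 / sigma = 1 / 7.25065e+01 = 0.01379 ohm*cm

0.01379


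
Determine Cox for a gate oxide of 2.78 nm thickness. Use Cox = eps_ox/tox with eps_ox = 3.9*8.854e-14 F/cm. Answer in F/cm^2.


Step 1: eps_ox = 3.9 * 8.854e-14 = 3.45306e-13 F/cm
Step 2: tox in cm = 2.78 nm * 1e-7 = 2.7800e-07 cm
Step 3: Cox = 3.45306e-13 / 2.7800e-07 = 1.24e-06 F/cm^2

1.24e-06


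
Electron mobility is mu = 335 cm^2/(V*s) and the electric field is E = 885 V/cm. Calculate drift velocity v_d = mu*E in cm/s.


Step 1: v_d = mu * E
Step 2: v_d = 335 * 885 = 296475
Step 3: v_d = 2.96e+05 cm/s

2.96e+05


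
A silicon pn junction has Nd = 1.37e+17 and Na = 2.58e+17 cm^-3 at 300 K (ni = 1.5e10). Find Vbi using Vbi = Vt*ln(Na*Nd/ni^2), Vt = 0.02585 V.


Step 1: Compute Na*Nd/ni^2 = 2.58e+17 * 1.37e+17 / (1.5e10)^2 = 1.5709e+14
Step 2: ln(1.5709e+14) = 32.6878
Step 3: Vbi = 0.02585 * 32.6878 = 0.845 V

0.845


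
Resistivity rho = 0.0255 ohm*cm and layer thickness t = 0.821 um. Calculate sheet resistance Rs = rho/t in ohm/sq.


Step 1: Convert thickness to cm: t = 0.821 um = 8.2100e-05 cm
Step 2: Rs = rho / t = 0.0255 / 8.2100e-05
Step 3: Rs = 310.6 ohm/sq

310.6


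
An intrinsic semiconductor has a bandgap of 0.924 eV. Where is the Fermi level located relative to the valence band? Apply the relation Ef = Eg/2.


Step 1: For an intrinsic semiconductor, the Fermi level sits at midgap.
Step 2: Ef = Eg / 2 = 0.924 / 2 = 0.462 eV

0.462


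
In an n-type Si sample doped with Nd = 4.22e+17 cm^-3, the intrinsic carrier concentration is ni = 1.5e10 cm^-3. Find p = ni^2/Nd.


Step 1: Since Nd >> ni, n ≈ Nd = 4.22e+17 cm^-3
Step 2: p = ni^2 / n = (1.5e10)^2 / 4.22e+17
Step 3: p = 2.25e20 / 4.22e+17 = 5.33e+02 cm^-3

5.33e+02


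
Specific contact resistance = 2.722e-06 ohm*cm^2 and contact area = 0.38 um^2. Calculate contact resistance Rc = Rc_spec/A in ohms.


Step 1: Convert area to cm^2: 0.38 um^2 = 3.8000e-09 cm^2
Step 2: Rc = Rc_spec / A = 2.722e-06 / 3.8000e-09
Step 3: Rc = 7.16e+02 ohms

7.16e+02


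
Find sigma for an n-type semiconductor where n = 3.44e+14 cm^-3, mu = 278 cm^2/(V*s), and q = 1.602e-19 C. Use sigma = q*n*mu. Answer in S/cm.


Step 1: sigma = q * n * mu
Step 2: sigma = 1.602e-19 * 3.44e+14 * 278
Step 3: sigma = 1.532e-02 S/cm

1.532e-02


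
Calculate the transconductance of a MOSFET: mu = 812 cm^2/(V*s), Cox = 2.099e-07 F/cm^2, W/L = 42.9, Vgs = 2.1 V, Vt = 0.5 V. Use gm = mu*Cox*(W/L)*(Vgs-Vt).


Step 1: Vov = Vgs - Vt = 2.1 - 0.5 = 1.6 V
Step 2: gm = mu * Cox * (W/L) * Vov
Step 3: gm = 812 * 2.099e-07 * 42.9 * 1.6 = 1.17e-02 S

1.17e-02


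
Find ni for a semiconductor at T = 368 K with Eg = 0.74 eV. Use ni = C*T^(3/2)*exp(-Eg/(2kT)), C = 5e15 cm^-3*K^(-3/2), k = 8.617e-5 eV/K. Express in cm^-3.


Step 1: Compute kT = 8.617e-5 * 368 = 0.03171056 eV
Step 2: Exponent = -Eg/(2kT) = -0.74/(2*0.03171056) = -11.66804
Step 3: T^(3/2) = 368^1.5 = 7059.46
Step 4: ni = 5e15 * 7059.46 * exp(-11.66804) = 3.02e+14 cm^-3

3.02e+14


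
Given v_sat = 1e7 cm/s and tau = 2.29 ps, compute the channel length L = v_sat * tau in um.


Step 1: tau in seconds = 2.29 ps * 1e-12 = 2.2900e-12 s
Step 2: L = v_sat * tau = 1e7 * 2.2900e-12 = 2.2900e-05 cm
Step 3: L in um = 2.2900e-05 * 1e4 = 0.229 um

0.229


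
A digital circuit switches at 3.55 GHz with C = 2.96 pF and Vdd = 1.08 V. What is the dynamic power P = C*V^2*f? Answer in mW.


Step 1: V^2 = 1.08^2 = 1.1664 V^2
Step 2: P = C*V^2*f = 2.96e-12 F * 1.1664 * 3.55e9 Hz
Step 3: P = 1.22565312e-02 W
Step 4: P = 12.257 mW

12.257


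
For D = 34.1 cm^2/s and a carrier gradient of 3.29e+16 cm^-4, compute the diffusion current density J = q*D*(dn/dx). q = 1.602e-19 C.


Step 1: J = q * D * (dn/dx)
Step 2: J = 1.602e-19 * 34.1 * 3.29e+16
Step 3: J = 1.80e-01 A/cm^2

1.80e-01


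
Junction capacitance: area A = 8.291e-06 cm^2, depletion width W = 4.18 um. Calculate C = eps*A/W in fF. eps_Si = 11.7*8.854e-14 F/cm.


Step 1: eps_Si = 11.7 * 8.854e-14 = 1.035918e-12 F/cm
Step 2: W in cm = 4.18 * 1e-4 = 4.18e-04 cm
Step 3: C = 1.035918e-12 * 8.291e-06 / 4.18e-04 = 2.054736e-14 F
Step 4: C = 20.55 fF

20.55


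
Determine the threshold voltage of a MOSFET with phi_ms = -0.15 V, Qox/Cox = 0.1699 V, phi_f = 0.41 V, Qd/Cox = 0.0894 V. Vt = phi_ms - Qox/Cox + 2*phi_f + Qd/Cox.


Step 1: Vt = phi_ms - Qox/Cox + 2*phi_f + Qd/Cox
Step 2: Vt = -0.15 - 0.1699 + 2*0.41 + 0.0894
Step 3: Vt = -0.15 - 0.1699 + 0.82 + 0.0894
Step 4: Vt = 0.5895 V

0.5895


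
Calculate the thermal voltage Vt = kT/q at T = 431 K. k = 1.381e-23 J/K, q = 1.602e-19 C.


Step 1: kT = 1.381e-23 * 431 = 5.95211e-21 J
Step 2: Vt = kT/q = 5.95211e-21 / 1.602e-19
Step 3: Vt = 0.03715 V

0.03715


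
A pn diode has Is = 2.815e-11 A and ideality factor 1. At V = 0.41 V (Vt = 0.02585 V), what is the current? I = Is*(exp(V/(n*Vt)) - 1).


Step 1: V/(n*Vt) = 0.41/(1*0.02585) = 15.8607
Step 2: exp(15.8607) = 7.7306e+06
Step 3: I = 2.815e-11 * (7.7306e+06 - 1) = 2.18e-04 A

2.18e-04


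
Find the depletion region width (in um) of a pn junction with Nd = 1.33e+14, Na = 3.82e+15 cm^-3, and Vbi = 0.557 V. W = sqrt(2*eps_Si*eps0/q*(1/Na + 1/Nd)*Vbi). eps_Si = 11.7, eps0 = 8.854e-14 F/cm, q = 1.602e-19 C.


Step 1: 1/Na + 1/Nd = 1/3.82e+15 + 1/1.33e+14 = 7.78058e-15
Step 2: 2*eps*eps0/q = 2*11.7*8.854e-14/1.602e-19 = 1.293281e+07
Step 3: W^2 = 1.293281e+07 * 7.78058e-15 * 0.557 = 5.60480e-08
Step 4: W = sqrt(5.60480e-08) = 2.367e-04 cm = 2.367 um

2.367


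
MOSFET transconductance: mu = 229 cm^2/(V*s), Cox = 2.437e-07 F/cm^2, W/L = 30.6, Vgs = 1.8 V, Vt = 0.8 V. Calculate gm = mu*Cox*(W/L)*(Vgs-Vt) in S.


Step 1: Vov = Vgs - Vt = 1.8 - 0.8 = 1.0 V
Step 2: gm = mu * Cox * (W/L) * Vov
Step 3: gm = 229 * 2.437e-07 * 30.6 * 1.0 = 1.71e-03 S

1.71e-03


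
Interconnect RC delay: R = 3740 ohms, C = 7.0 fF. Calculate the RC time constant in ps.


Step 1: tau = R * C
Step 2: tau = 3740 * 7.0 fF = 3740 * 7.0e-15 F
Step 3: tau = 2.618e-11 s = 26.18 ps

26.18


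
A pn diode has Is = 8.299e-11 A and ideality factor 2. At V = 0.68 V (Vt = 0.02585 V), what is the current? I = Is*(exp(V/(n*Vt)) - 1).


Step 1: V/(n*Vt) = 0.68/(2*0.02585) = 13.1528
Step 2: exp(13.1528) = 5.1545e+05
Step 3: I = 8.299e-11 * (5.1545e+05 - 1) = 4.28e-05 A

4.28e-05


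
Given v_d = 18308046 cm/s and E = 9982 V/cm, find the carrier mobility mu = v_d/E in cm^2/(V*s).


Step 1: mu = v_d / E
Step 2: mu = 18308046 / 9982
Step 3: mu = 1834.11 cm^2/(V*s)

1834.11


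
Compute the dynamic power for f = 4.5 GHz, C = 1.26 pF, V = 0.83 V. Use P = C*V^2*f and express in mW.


Step 1: V^2 = 0.83^2 = 0.6889 V^2
Step 2: P = C*V^2*f = 1.26e-12 F * 0.6889 * 4.5e9 Hz
Step 3: P = 3.906063e-03 W
Step 4: P = 3.906 mW

3.906


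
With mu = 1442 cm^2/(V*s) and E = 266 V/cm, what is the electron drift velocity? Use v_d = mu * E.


Step 1: v_d = mu * E
Step 2: v_d = 1442 * 266 = 383572
Step 3: v_d = 3.84e+05 cm/s

3.84e+05


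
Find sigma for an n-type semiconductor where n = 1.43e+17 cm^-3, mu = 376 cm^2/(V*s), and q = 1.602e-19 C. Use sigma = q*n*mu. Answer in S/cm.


Step 1: sigma = q * n * mu
Step 2: sigma = 1.602e-19 * 1.43e+17 * 376
Step 3: sigma = 8.614e+00 S/cm

8.614e+00


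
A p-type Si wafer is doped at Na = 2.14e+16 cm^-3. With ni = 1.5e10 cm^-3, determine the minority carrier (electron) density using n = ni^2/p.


Step 1: Majority hole concentration p ≈ Na = 2.14e+16 cm^-3
Step 2: n = ni^2 / Na = (1.5e10)^2 / 2.14e+16
Step 3: n = 1.05e+04 cm^-3

1.05e+04


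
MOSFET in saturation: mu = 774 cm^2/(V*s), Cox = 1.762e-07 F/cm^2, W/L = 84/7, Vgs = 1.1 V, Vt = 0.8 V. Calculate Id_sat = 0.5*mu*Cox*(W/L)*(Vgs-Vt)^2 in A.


Step 1: Overdrive voltage Vov = Vgs - Vt = 1.1 - 0.8 = 0.3 V
Step 2: W/L = 84/7 = 12
Step 3: Id = 0.5 * 774 * 1.762e-07 * 12 * 0.3^2
Step 4: Id = 7.36e-05 A

7.36e-05


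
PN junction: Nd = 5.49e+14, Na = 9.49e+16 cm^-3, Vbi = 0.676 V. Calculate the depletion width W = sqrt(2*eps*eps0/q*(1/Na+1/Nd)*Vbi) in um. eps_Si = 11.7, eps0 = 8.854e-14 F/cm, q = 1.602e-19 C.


Step 1: 1/Na + 1/Nd = 1/9.49e+16 + 1/5.49e+14 = 1.83203e-15
Step 2: 2*eps*eps0/q = 2*11.7*8.854e-14/1.602e-19 = 1.293281e+07
Step 3: W^2 = 1.293281e+07 * 1.83203e-15 * 0.676 = 1.60167e-08
Step 4: W = sqrt(1.60167e-08) = 1.266e-04 cm = 1.266 um

1.266


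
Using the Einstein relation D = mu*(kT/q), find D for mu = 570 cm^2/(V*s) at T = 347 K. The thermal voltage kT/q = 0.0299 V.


Step 1: D = mu * (kT/q)
Step 2: D = 570 * 0.0299
Step 3: D = 17.04 cm^2/s

17.04


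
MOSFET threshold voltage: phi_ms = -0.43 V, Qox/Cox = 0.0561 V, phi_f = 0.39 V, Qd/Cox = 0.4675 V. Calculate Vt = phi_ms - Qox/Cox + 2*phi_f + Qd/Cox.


Step 1: Vt = phi_ms - Qox/Cox + 2*phi_f + Qd/Cox
Step 2: Vt = -0.43 - 0.0561 + 2*0.39 + 0.4675
Step 3: Vt = -0.43 - 0.0561 + 0.78 + 0.4675
Step 4: Vt = 0.7614 V

0.7614


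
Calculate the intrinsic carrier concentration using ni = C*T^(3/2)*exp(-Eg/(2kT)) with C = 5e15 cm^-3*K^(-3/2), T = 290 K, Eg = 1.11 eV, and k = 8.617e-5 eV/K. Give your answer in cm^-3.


Step 1: Compute kT = 8.617e-5 * 290 = 0.0249893 eV
Step 2: Exponent = -Eg/(2kT) = -1.11/(2*0.0249893) = -22.20951
Step 3: T^(3/2) = 290^1.5 = 4938.52
Step 4: ni = 5e15 * 4938.52 * exp(-22.20951) = 5.59e+09 cm^-3

5.59e+09


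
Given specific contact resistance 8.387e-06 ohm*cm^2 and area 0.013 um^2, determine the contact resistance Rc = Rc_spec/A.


Step 1: Convert area to cm^2: 0.013 um^2 = 1.3000e-10 cm^2
Step 2: Rc = Rc_spec / A = 8.387e-06 / 1.3000e-10
Step 3: Rc = 6.45e+04 ohms

6.45e+04


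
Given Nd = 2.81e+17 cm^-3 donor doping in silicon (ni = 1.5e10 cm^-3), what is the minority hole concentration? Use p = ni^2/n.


Step 1: Since Nd >> ni, n ≈ Nd = 2.81e+17 cm^-3
Step 2: p = ni^2 / n = (1.5e10)^2 / 2.81e+17
Step 3: p = 2.25e20 / 2.81e+17 = 8.01e+02 cm^-3

8.01e+02


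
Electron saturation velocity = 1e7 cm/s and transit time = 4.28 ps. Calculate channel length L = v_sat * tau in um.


Step 1: tau in seconds = 4.28 ps * 1e-12 = 4.2800e-12 s
Step 2: L = v_sat * tau = 1e7 * 4.2800e-12 = 4.2800e-05 cm
Step 3: L in um = 4.2800e-05 * 1e4 = 0.428 um

0.428


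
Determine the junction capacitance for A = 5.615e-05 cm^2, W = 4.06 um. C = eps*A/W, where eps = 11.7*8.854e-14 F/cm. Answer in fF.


Step 1: eps_Si = 11.7 * 8.854e-14 = 1.035918e-12 F/cm
Step 2: W in cm = 4.06 * 1e-4 = 4.06e-04 cm
Step 3: C = 1.035918e-12 * 5.615e-05 / 4.06e-04 = 1.432680e-13 F
Step 4: C = 143.27 fF

143.27


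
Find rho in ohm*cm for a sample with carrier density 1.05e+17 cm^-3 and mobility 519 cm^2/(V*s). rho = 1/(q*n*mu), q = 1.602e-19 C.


Step 1: sigma = q * n * mu = 1.602e-19 * 1.05e+17 * 519 = 8.73010e+00 S/cm
Step 2: rho = 1 / sigma = 1 / 8.73010e+00 = 0.1145 ohm*cm

0.1145


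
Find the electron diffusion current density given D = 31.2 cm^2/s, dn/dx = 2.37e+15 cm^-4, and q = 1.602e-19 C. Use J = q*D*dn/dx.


Step 1: J = q * D * (dn/dx)
Step 2: J = 1.602e-19 * 31.2 * 2.37e+15
Step 3: J = 1.18e-02 A/cm^2

1.18e-02


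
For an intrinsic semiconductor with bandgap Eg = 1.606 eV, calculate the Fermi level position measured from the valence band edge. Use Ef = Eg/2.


Step 1: For an intrinsic semiconductor, the Fermi level sits at midgap.
Step 2: Ef = Eg / 2 = 1.606 / 2 = 0.803 eV

0.803


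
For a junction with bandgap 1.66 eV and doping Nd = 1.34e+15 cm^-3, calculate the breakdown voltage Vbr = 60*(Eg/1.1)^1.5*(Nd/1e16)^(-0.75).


Step 1: Eg/1.1 = 1.66/1.1 = 1.509091
Step 2: (Eg/1.1)^1.5 = 1.509091^1.5 = 1.853844
Step 3: (Nd/1e16)^(-0.75) = (0.134)^(-0.75) = 4.515142
Step 4: Vbr = 60 * 1.853844 * 4.515142 = 502.2 V

502.2


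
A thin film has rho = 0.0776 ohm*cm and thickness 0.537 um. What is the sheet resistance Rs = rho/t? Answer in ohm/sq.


Step 1: Convert thickness to cm: t = 0.537 um = 5.3700e-05 cm
Step 2: Rs = rho / t = 0.0776 / 5.3700e-05
Step 3: Rs = 1445.1 ohm/sq

1445.1


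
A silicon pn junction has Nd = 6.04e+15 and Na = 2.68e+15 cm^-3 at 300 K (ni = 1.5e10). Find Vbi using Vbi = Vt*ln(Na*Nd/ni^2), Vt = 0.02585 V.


Step 1: Compute Na*Nd/ni^2 = 2.68e+15 * 6.04e+15 / (1.5e10)^2 = 7.1943e+10
Step 2: ln(7.1943e+10) = 24.9991
Step 3: Vbi = 0.02585 * 24.9991 = 0.646 V

0.646


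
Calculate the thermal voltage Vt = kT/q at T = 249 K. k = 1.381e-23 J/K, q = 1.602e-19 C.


Step 1: kT = 1.381e-23 * 249 = 3.43869e-21 J
Step 2: Vt = kT/q = 3.43869e-21 / 1.602e-19
Step 3: Vt = 0.02146 V

0.02146


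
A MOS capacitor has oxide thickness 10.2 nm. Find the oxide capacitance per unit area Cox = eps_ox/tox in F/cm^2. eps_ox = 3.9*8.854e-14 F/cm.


Step 1: eps_ox = 3.9 * 8.854e-14 = 3.45306e-13 F/cm
Step 2: tox in cm = 10.2 nm * 1e-7 = 1.0200e-06 cm
Step 3: Cox = 3.45306e-13 / 1.0200e-06 = 3.39e-07 F/cm^2

3.39e-07


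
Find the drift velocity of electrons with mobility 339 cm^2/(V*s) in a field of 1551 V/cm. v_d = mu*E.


Step 1: v_d = mu * E
Step 2: v_d = 339 * 1551 = 525789
Step 3: v_d = 5.26e+05 cm/s

5.26e+05


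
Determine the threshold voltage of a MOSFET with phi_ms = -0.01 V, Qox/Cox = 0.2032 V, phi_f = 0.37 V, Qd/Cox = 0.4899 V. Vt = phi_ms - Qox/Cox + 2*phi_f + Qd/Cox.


Step 1: Vt = phi_ms - Qox/Cox + 2*phi_f + Qd/Cox
Step 2: Vt = -0.01 - 0.2032 + 2*0.37 + 0.4899
Step 3: Vt = -0.01 - 0.2032 + 0.74 + 0.4899
Step 4: Vt = 1.0167 V

1.0167


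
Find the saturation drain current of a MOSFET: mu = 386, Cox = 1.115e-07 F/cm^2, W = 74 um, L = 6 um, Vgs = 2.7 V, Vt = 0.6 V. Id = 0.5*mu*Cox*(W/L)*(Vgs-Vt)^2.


Step 1: Overdrive voltage Vov = Vgs - Vt = 2.7 - 0.6 = 2.1 V
Step 2: W/L = 74/6 = 12.3333
Step 3: Id = 0.5 * 386 * 1.115e-07 * 12.3333 * 2.1^2
Step 4: Id = 1.17e-03 A

1.17e-03


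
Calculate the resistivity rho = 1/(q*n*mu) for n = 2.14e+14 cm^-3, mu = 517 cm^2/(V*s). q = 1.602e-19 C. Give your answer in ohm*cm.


Step 1: sigma = q * n * mu = 1.602e-19 * 2.14e+14 * 517 = 1.77242e-02 S/cm
Step 2: rho = 1 / sigma = 1 / 1.77242e-02 = 56.42 ohm*cm

56.42


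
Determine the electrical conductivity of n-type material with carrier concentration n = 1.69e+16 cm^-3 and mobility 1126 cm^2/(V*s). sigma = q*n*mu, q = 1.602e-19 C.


Step 1: sigma = q * n * mu
Step 2: sigma = 1.602e-19 * 1.69e+16 * 1126
Step 3: sigma = 3.049e+00 S/cm

3.049e+00


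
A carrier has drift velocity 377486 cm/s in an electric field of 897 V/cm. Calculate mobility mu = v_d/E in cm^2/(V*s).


Step 1: mu = v_d / E
Step 2: mu = 377486 / 897
Step 3: mu = 420.83 cm^2/(V*s)

420.83


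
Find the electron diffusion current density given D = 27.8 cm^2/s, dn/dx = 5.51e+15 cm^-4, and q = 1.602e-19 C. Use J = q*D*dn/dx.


Step 1: J = q * D * (dn/dx)
Step 2: J = 1.602e-19 * 27.8 * 5.51e+15
Step 3: J = 2.45e-02 A/cm^2

2.45e-02


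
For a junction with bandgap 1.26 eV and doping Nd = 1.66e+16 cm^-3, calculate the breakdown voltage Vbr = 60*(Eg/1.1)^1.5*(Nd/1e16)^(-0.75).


Step 1: Eg/1.1 = 1.26/1.1 = 1.145455
Step 2: (Eg/1.1)^1.5 = 1.145455^1.5 = 1.225934
Step 3: (Nd/1e16)^(-0.75) = (1.66)^(-0.75) = 0.683784
Step 4: Vbr = 60 * 1.225934 * 0.683784 = 50.3 V

50.3


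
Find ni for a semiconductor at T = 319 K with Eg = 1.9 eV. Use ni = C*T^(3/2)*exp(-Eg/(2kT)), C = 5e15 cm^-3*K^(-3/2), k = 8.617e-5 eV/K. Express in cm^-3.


Step 1: Compute kT = 8.617e-5 * 319 = 0.02748823 eV
Step 2: Exponent = -Eg/(2kT) = -1.9/(2*0.02748823) = -34.56025
Step 3: T^(3/2) = 319^1.5 = 5697.52
Step 4: ni = 5e15 * 5697.52 * exp(-34.56025) = 2.79e+04 cm^-3

2.79e+04


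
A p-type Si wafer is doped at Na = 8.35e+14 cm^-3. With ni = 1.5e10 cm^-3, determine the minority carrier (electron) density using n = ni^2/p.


Step 1: Majority hole concentration p ≈ Na = 8.35e+14 cm^-3
Step 2: n = ni^2 / Na = (1.5e10)^2 / 8.35e+14
Step 3: n = 2.69e+05 cm^-3

2.69e+05


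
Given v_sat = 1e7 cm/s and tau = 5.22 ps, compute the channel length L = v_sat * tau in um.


Step 1: tau in seconds = 5.22 ps * 1e-12 = 5.2200e-12 s
Step 2: L = v_sat * tau = 1e7 * 5.2200e-12 = 5.2200e-05 cm
Step 3: L in um = 5.2200e-05 * 1e4 = 0.522 um

0.522


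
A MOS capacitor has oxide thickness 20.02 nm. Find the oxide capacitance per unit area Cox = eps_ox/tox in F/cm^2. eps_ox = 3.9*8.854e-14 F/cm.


Step 1: eps_ox = 3.9 * 8.854e-14 = 3.45306e-13 F/cm
Step 2: tox in cm = 20.02 nm * 1e-7 = 2.0020e-06 cm
Step 3: Cox = 3.45306e-13 / 2.0020e-06 = 1.72e-07 F/cm^2

1.72e-07


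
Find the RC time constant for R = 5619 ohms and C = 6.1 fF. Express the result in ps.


Step 1: tau = R * C
Step 2: tau = 5619 * 6.1 fF = 5619 * 6.1e-15 F
Step 3: tau = 3.42759e-11 s = 34.2759 ps

34.2759


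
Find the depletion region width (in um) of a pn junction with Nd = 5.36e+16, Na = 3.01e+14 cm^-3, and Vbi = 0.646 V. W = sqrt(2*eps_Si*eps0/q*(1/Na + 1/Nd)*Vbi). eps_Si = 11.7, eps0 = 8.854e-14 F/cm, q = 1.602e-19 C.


Step 1: 1/Na + 1/Nd = 1/3.01e+14 + 1/5.36e+16 = 3.34092e-15
Step 2: 2*eps*eps0/q = 2*11.7*8.854e-14/1.602e-19 = 1.293281e+07
Step 3: W^2 = 1.293281e+07 * 3.34092e-15 * 0.646 = 2.79120e-08
Step 4: W = sqrt(2.79120e-08) = 1.671e-04 cm = 1.671 um

1.671


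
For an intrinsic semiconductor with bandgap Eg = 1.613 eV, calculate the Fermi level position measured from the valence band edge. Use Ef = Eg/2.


Step 1: For an intrinsic semiconductor, the Fermi level sits at midgap.
Step 2: Ef = Eg / 2 = 1.613 / 2 = 0.8065 eV

0.8065


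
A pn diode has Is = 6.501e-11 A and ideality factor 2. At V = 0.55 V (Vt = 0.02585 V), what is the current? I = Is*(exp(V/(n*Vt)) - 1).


Step 1: V/(n*Vt) = 0.55/(2*0.02585) = 10.6383
Step 2: exp(10.6383) = 4.1702e+04
Step 3: I = 6.501e-11 * (4.1702e+04 - 1) = 2.71e-06 A

2.71e-06


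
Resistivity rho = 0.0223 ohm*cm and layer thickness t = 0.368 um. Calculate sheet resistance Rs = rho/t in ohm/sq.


Step 1: Convert thickness to cm: t = 0.368 um = 3.6800e-05 cm
Step 2: Rs = rho / t = 0.0223 / 3.6800e-05
Step 3: Rs = 606.0 ohm/sq

606.0


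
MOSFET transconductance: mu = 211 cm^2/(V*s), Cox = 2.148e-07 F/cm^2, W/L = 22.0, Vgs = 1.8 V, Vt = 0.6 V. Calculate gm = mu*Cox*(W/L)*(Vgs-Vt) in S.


Step 1: Vov = Vgs - Vt = 1.8 - 0.6 = 1.2 V
Step 2: gm = mu * Cox * (W/L) * Vov
Step 3: gm = 211 * 2.148e-07 * 22.0 * 1.2 = 1.20e-03 S

1.20e-03


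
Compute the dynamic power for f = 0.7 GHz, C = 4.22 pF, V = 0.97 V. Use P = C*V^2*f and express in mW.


Step 1: V^2 = 0.97^2 = 0.9409 V^2
Step 2: P = C*V^2*f = 4.22e-12 F * 0.9409 * 0.7e9 Hz
Step 3: P = 2.7794186e-03 W
Step 4: P = 2.779 mW

2.779


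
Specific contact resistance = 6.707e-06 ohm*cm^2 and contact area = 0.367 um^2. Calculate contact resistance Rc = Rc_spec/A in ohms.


Step 1: Convert area to cm^2: 0.367 um^2 = 3.6700e-09 cm^2
Step 2: Rc = Rc_spec / A = 6.707e-06 / 3.6700e-09
Step 3: Rc = 1.83e+03 ohms

1.83e+03


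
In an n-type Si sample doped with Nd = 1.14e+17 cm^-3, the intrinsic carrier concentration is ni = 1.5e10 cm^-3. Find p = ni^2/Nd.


Step 1: Since Nd >> ni, n ≈ Nd = 1.14e+17 cm^-3
Step 2: p = ni^2 / n = (1.5e10)^2 / 1.14e+17
Step 3: p = 2.25e20 / 1.14e+17 = 1.97e+03 cm^-3

1.97e+03


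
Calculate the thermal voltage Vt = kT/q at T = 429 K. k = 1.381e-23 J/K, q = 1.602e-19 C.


Step 1: kT = 1.381e-23 * 429 = 5.92449e-21 J
Step 2: Vt = kT/q = 5.92449e-21 / 1.602e-19
Step 3: Vt = 0.03698 V

0.03698


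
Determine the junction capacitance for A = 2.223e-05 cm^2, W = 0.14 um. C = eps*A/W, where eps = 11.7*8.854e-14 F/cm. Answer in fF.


Step 1: eps_Si = 11.7 * 8.854e-14 = 1.035918e-12 F/cm
Step 2: W in cm = 0.14 * 1e-4 = 1.40e-05 cm
Step 3: C = 1.035918e-12 * 2.223e-05 / 1.40e-05 = 1.644890e-12 F
Step 4: C = 1644.89 fF

1644.89


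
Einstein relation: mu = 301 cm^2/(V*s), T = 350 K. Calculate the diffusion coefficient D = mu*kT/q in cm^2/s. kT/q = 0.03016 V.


Step 1: D = mu * (kT/q)
Step 2: D = 301 * 0.03016
Step 3: D = 9.08 cm^2/s

9.08


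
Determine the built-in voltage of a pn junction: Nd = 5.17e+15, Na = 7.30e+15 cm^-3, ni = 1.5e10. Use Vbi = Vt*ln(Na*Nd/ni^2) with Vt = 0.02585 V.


Step 1: Compute Na*Nd/ni^2 = 7.30e+15 * 5.17e+15 / (1.5e10)^2 = 1.6774e+11
Step 2: ln(1.6774e+11) = 25.8457
Step 3: Vbi = 0.02585 * 25.8457 = 0.668 V

0.668


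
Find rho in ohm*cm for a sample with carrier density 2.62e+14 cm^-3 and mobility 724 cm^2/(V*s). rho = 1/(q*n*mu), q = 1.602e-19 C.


Step 1: sigma = q * n * mu = 1.602e-19 * 2.62e+14 * 724 = 3.03880e-02 S/cm
Step 2: rho = 1 / sigma = 1 / 3.03880e-02 = 32.91 ohm*cm

32.91


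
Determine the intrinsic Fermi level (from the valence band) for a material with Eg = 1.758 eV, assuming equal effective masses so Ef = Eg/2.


Step 1: For an intrinsic semiconductor, the Fermi level sits at midgap.
Step 2: Ef = Eg / 2 = 1.758 / 2 = 0.879 eV

0.879


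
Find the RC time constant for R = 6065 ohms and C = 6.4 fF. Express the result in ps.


Step 1: tau = R * C
Step 2: tau = 6065 * 6.4 fF = 6065 * 6.4e-15 F
Step 3: tau = 3.8816e-11 s = 38.816 ps

38.816


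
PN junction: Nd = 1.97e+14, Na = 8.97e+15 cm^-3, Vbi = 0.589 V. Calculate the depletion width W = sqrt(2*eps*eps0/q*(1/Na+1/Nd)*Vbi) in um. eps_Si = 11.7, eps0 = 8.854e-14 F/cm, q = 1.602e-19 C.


Step 1: 1/Na + 1/Nd = 1/8.97e+15 + 1/1.97e+14 = 5.18762e-15
Step 2: 2*eps*eps0/q = 2*11.7*8.854e-14/1.602e-19 = 1.293281e+07
Step 3: W^2 = 1.293281e+07 * 5.18762e-15 * 0.589 = 3.95163e-08
Step 4: W = sqrt(3.95163e-08) = 1.988e-04 cm = 1.988 um

1.988


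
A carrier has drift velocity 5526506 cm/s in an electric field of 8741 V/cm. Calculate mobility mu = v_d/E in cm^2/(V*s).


Step 1: mu = v_d / E
Step 2: mu = 5526506 / 8741
Step 3: mu = 632.25 cm^2/(V*s)

632.25


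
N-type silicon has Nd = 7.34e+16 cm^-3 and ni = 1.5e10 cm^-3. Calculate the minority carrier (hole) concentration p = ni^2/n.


Step 1: Since Nd >> ni, n ≈ Nd = 7.34e+16 cm^-3
Step 2: p = ni^2 / n = (1.5e10)^2 / 7.34e+16
Step 3: p = 2.25e20 / 7.34e+16 = 3.07e+03 cm^-3

3.07e+03


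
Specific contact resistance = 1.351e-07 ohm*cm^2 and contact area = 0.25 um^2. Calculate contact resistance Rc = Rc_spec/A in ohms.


Step 1: Convert area to cm^2: 0.25 um^2 = 2.5000e-09 cm^2
Step 2: Rc = Rc_spec / A = 1.351e-07 / 2.5000e-09
Step 3: Rc = 5.40e+01 ohms

5.40e+01


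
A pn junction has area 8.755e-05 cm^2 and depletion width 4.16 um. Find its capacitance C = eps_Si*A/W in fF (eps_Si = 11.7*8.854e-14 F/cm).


Step 1: eps_Si = 11.7 * 8.854e-14 = 1.035918e-12 F/cm
Step 2: W in cm = 4.16 * 1e-4 = 4.16e-04 cm
Step 3: C = 1.035918e-12 * 8.755e-05 / 4.16e-04 = 2.180159e-13 F
Step 4: C = 218.02 fF

218.02


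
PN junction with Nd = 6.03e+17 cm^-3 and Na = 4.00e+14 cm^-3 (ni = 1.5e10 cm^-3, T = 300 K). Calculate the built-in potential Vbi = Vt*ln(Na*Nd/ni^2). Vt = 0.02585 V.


Step 1: Compute Na*Nd/ni^2 = 4.00e+14 * 6.03e+17 / (1.5e10)^2 = 1.0720e+12
Step 2: ln(1.0720e+12) = 27.7005
Step 3: Vbi = 0.02585 * 27.7005 = 0.716 V

0.716


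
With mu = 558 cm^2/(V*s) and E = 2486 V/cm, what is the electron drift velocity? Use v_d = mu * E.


Step 1: v_d = mu * E
Step 2: v_d = 558 * 2486 = 1387188
Step 3: v_d = 1.39e+06 cm/s

1.39e+06


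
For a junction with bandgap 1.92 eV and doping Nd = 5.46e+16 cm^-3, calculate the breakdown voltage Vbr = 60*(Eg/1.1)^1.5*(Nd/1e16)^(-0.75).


Step 1: Eg/1.1 = 1.92/1.1 = 1.745455
Step 2: (Eg/1.1)^1.5 = 1.745455^1.5 = 2.306020
Step 3: (Nd/1e16)^(-0.75) = (5.46)^(-0.75) = 0.279966
Step 4: Vbr = 60 * 2.306020 * 0.279966 = 38.7 V

38.7


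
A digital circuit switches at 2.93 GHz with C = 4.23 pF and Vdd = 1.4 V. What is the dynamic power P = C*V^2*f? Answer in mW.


Step 1: V^2 = 1.4^2 = 1.96 V^2
Step 2: P = C*V^2*f = 4.23e-12 F * 1.96 * 2.93e9 Hz
Step 3: P = 2.4292044e-02 W
Step 4: P = 24.292 mW

24.292


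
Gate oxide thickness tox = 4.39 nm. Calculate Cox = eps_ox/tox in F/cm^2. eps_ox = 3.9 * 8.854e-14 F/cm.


Step 1: eps_ox = 3.9 * 8.854e-14 = 3.45306e-13 F/cm
Step 2: tox in cm = 4.39 nm * 1e-7 = 4.3900e-07 cm
Step 3: Cox = 3.45306e-13 / 4.3900e-07 = 7.87e-07 F/cm^2

7.87e-07


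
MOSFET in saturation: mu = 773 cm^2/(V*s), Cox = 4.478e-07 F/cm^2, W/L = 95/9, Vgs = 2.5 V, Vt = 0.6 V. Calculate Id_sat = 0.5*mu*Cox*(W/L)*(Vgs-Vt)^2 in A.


Step 1: Overdrive voltage Vov = Vgs - Vt = 2.5 - 0.6 = 1.9 V
Step 2: W/L = 95/9 = 10.5556
Step 3: Id = 0.5 * 773 * 4.478e-07 * 10.5556 * 1.9^2
Step 4: Id = 6.60e-03 A

6.60e-03


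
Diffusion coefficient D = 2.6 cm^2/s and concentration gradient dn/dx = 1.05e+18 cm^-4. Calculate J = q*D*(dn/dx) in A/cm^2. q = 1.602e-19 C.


Step 1: J = q * D * (dn/dx)
Step 2: J = 1.602e-19 * 2.6 * 1.05e+18
Step 3: J = 4.37e-01 A/cm^2

4.37e-01


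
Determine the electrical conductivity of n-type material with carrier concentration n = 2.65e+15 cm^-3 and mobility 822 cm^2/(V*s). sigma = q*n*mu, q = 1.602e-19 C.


Step 1: sigma = q * n * mu
Step 2: sigma = 1.602e-19 * 2.65e+15 * 822
Step 3: sigma = 3.490e-01 S/cm

3.490e-01


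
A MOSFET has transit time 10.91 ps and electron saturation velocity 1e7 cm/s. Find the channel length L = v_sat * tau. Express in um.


Step 1: tau in seconds = 10.91 ps * 1e-12 = 1.0910e-11 s
Step 2: L = v_sat * tau = 1e7 * 1.0910e-11 = 1.0910e-04 cm
Step 3: L in um = 1.0910e-04 * 1e4 = 1.091 um

1.091


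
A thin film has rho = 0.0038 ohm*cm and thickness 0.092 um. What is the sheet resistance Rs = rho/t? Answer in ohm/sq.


Step 1: Convert thickness to cm: t = 0.092 um = 9.2000e-06 cm
Step 2: Rs = rho / t = 0.0038 / 9.2000e-06
Step 3: Rs = 413.0 ohm/sq

413.0


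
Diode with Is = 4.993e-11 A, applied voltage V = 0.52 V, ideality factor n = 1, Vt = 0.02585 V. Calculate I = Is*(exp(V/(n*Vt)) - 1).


Step 1: V/(n*Vt) = 0.52/(1*0.02585) = 20.1161
Step 2: exp(20.1161) = 5.4489e+08
Step 3: I = 4.993e-11 * (5.4489e+08 - 1) = 2.72e-02 A

2.72e-02


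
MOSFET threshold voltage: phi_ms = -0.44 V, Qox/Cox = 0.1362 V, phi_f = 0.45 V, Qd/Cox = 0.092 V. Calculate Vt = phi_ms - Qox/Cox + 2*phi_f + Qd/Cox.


Step 1: Vt = phi_ms - Qox/Cox + 2*phi_f + Qd/Cox
Step 2: Vt = -0.44 - 0.1362 + 2*0.45 + 0.092
Step 3: Vt = -0.44 - 0.1362 + 0.9 + 0.092
Step 4: Vt = 0.4158 V

0.4158


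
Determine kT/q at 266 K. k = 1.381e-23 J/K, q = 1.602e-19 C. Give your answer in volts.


Step 1: kT = 1.381e-23 * 266 = 3.67346e-21 J
Step 2: Vt = kT/q = 3.67346e-21 / 1.602e-19
Step 3: Vt = 0.02293 V

0.02293


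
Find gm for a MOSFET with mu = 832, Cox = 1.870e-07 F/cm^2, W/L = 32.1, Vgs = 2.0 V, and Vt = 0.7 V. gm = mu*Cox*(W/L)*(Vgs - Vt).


Step 1: Vov = Vgs - Vt = 2.0 - 0.7 = 1.3 V
Step 2: gm = mu * Cox * (W/L) * Vov
Step 3: gm = 832 * 1.870e-07 * 32.1 * 1.3 = 6.49e-03 S

6.49e-03


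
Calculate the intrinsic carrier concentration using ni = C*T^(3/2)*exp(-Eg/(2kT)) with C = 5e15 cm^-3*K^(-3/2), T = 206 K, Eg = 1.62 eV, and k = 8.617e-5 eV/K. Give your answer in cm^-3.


Step 1: Compute kT = 8.617e-5 * 206 = 0.01775102 eV
Step 2: Exponent = -Eg/(2kT) = -1.62/(2*0.01775102) = -45.63118
Step 3: T^(3/2) = 206^1.5 = 2956.66
Step 4: ni = 5e15 * 2956.66 * exp(-45.63118) = 2.25e-01 cm^-3

2.25e-01


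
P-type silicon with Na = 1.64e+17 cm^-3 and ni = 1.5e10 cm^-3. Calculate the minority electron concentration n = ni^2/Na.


Step 1: Majority hole concentration p ≈ Na = 1.64e+17 cm^-3
Step 2: n = ni^2 / Na = (1.5e10)^2 / 1.64e+17
Step 3: n = 1.37e+03 cm^-3

1.37e+03


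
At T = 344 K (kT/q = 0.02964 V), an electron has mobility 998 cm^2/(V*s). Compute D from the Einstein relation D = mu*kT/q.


Step 1: D = mu * (kT/q)
Step 2: D = 998 * 0.02964
Step 3: D = 29.58 cm^2/s

29.58


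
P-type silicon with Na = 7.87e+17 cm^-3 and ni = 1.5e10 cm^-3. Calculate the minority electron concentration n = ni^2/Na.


Step 1: Majority hole concentration p ≈ Na = 7.87e+17 cm^-3
Step 2: n = ni^2 / Na = (1.5e10)^2 / 7.87e+17
Step 3: n = 2.86e+02 cm^-3

2.86e+02


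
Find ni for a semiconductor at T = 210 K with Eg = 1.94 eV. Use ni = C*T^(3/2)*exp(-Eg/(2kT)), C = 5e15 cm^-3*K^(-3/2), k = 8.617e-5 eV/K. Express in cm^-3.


Step 1: Compute kT = 8.617e-5 * 210 = 0.0180957 eV
Step 2: Exponent = -Eg/(2kT) = -1.94/(2*0.0180957) = -53.60389
Step 3: T^(3/2) = 210^1.5 = 3043.19
Step 4: ni = 5e15 * 3043.19 * exp(-53.60389) = 7.99e-05 cm^-3

7.99e-05


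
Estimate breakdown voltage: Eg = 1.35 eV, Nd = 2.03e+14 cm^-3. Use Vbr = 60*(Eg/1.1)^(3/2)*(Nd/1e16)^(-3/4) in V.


Step 1: Eg/1.1 = 1.35/1.1 = 1.227273
Step 2: (Eg/1.1)^1.5 = 1.227273^1.5 = 1.359602
Step 3: (Nd/1e16)^(-0.75) = (0.0203)^(-0.75) = 18.594220
Step 4: Vbr = 60 * 1.359602 * 18.594220 = 1516.8 V

1516.8


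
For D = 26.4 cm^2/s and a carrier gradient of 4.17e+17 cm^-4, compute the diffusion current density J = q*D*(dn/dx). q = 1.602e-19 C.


Step 1: J = q * D * (dn/dx)
Step 2: J = 1.602e-19 * 26.4 * 4.17e+17
Step 3: J = 1.76e+00 A/cm^2

1.76e+00


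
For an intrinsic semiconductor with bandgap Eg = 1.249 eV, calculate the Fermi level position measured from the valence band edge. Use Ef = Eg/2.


Step 1: For an intrinsic semiconductor, the Fermi level sits at midgap.
Step 2: Ef = Eg / 2 = 1.249 / 2 = 0.6245 eV

0.6245


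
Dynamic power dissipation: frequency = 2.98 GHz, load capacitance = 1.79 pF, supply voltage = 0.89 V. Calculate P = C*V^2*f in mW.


Step 1: V^2 = 0.89^2 = 0.7921 V^2
Step 2: P = C*V^2*f = 1.79e-12 F * 0.7921 * 2.98e9 Hz
Step 3: P = 4.22521982e-03 W
Step 4: P = 4.225 mW

4.225


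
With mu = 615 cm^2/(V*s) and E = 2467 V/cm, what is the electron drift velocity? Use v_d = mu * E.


Step 1: v_d = mu * E
Step 2: v_d = 615 * 2467 = 1517205
Step 3: v_d = 1.52e+06 cm/s

1.52e+06


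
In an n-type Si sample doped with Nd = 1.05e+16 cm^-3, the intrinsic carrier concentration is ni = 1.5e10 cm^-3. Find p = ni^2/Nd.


Step 1: Since Nd >> ni, n ≈ Nd = 1.05e+16 cm^-3
Step 2: p = ni^2 / n = (1.5e10)^2 / 1.05e+16
Step 3: p = 2.25e20 / 1.05e+16 = 2.14e+04 cm^-3

2.14e+04


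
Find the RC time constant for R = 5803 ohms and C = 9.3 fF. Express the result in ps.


Step 1: tau = R * C
Step 2: tau = 5803 * 9.3 fF = 5803 * 9.3e-15 F
Step 3: tau = 5.39679e-11 s = 53.9679 ps

53.9679


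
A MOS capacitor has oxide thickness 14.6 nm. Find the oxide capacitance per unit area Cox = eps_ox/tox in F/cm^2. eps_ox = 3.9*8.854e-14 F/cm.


Step 1: eps_ox = 3.9 * 8.854e-14 = 3.45306e-13 F/cm
Step 2: tox in cm = 14.6 nm * 1e-7 = 1.4600e-06 cm
Step 3: Cox = 3.45306e-13 / 1.4600e-06 = 2.37e-07 F/cm^2

2.37e-07


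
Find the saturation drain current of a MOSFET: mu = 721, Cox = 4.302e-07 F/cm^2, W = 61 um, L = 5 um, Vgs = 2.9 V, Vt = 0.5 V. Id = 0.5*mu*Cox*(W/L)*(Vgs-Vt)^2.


Step 1: Overdrive voltage Vov = Vgs - Vt = 2.9 - 0.5 = 2.4 V
Step 2: W/L = 61/5 = 12.2
Step 3: Id = 0.5 * 721 * 4.302e-07 * 12.2 * 2.4^2
Step 4: Id = 1.09e-02 A

1.09e-02


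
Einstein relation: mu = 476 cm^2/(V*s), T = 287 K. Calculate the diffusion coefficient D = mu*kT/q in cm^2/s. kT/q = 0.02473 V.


Step 1: D = mu * (kT/q)
Step 2: D = 476 * 0.02473
Step 3: D = 11.77 cm^2/s

11.77


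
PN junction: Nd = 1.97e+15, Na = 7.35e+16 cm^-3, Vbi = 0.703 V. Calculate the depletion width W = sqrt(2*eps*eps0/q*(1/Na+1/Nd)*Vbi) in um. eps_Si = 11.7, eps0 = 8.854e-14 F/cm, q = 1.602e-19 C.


Step 1: 1/Na + 1/Nd = 1/7.35e+16 + 1/1.97e+15 = 5.21220e-16
Step 2: 2*eps*eps0/q = 2*11.7*8.854e-14/1.602e-19 = 1.293281e+07
Step 3: W^2 = 1.293281e+07 * 5.21220e-16 * 0.703 = 4.73881e-09
Step 4: W = sqrt(4.73881e-09) = 6.884e-05 cm = 0.6884 um

0.6884


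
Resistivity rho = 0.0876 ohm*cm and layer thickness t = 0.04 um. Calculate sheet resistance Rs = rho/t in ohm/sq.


Step 1: Convert thickness to cm: t = 0.04 um = 4.0000e-06 cm
Step 2: Rs = rho / t = 0.0876 / 4.0000e-06
Step 3: Rs = 21900.0 ohm/sq

21900.0


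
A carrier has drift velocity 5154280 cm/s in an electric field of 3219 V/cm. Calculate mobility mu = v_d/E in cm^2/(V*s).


Step 1: mu = v_d / E
Step 2: mu = 5154280 / 3219
Step 3: mu = 1601.21 cm^2/(V*s)

1601.21


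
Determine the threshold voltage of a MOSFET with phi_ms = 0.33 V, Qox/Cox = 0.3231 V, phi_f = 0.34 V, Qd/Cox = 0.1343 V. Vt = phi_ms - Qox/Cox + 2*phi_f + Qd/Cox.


Step 1: Vt = phi_ms - Qox/Cox + 2*phi_f + Qd/Cox
Step 2: Vt = 0.33 - 0.3231 + 2*0.34 + 0.1343
Step 3: Vt = 0.33 - 0.3231 + 0.68 + 0.1343
Step 4: Vt = 0.8212 V

0.8212


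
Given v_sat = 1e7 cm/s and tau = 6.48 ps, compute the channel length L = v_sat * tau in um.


Step 1: tau in seconds = 6.48 ps * 1e-12 = 6.4800e-12 s
Step 2: L = v_sat * tau = 1e7 * 6.4800e-12 = 6.4800e-05 cm
Step 3: L in um = 6.4800e-05 * 1e4 = 0.648 um

0.648


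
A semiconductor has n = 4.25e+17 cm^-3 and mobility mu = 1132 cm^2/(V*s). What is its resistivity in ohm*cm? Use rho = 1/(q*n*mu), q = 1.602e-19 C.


Step 1: sigma = q * n * mu = 1.602e-19 * 4.25e+17 * 1132 = 7.70722e+01 S/cm
Step 2: rho = 1 / sigma = 1 / 7.70722e+01 = 0.01297 ohm*cm

0.01297


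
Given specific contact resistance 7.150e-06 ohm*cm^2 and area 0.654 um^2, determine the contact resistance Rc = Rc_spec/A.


Step 1: Convert area to cm^2: 0.654 um^2 = 6.5400e-09 cm^2
Step 2: Rc = Rc_spec / A = 7.150e-06 / 6.5400e-09
Step 3: Rc = 1.09e+03 ohms

1.09e+03


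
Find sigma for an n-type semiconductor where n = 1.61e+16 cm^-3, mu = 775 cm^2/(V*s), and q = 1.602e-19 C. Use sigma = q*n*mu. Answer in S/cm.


Step 1: sigma = q * n * mu
Step 2: sigma = 1.602e-19 * 1.61e+16 * 775
Step 3: sigma = 1.999e+00 S/cm

1.999e+00


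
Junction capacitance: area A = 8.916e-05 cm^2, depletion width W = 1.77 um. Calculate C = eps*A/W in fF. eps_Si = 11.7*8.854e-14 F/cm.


Step 1: eps_Si = 11.7 * 8.854e-14 = 1.035918e-12 F/cm
Step 2: W in cm = 1.77 * 1e-4 = 1.77e-04 cm
Step 3: C = 1.035918e-12 * 8.916e-05 / 1.77e-04 = 5.218217e-13 F
Step 4: C = 521.82 fF

521.82


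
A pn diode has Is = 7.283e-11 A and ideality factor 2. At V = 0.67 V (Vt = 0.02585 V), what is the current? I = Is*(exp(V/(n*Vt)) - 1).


Step 1: V/(n*Vt) = 0.67/(2*0.02585) = 12.9594
Step 2: exp(12.9594) = 4.2481e+05
Step 3: I = 7.283e-11 * (4.2481e+05 - 1) = 3.09e-05 A

3.09e-05


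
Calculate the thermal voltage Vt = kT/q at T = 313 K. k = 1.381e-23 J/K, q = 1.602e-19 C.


Step 1: kT = 1.381e-23 * 313 = 4.32253e-21 J
Step 2: Vt = kT/q = 4.32253e-21 / 1.602e-19
Step 3: Vt = 0.02698 V

0.02698


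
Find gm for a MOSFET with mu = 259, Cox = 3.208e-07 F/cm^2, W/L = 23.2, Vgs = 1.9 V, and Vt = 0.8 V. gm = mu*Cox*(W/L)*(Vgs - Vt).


Step 1: Vov = Vgs - Vt = 1.9 - 0.8 = 1.1 V
Step 2: gm = mu * Cox * (W/L) * Vov
Step 3: gm = 259 * 3.208e-07 * 23.2 * 1.1 = 2.12e-03 S

2.12e-03


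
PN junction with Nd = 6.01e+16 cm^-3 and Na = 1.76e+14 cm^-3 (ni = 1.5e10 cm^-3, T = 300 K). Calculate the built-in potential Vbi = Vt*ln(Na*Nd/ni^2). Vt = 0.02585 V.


Step 1: Compute Na*Nd/ni^2 = 1.76e+14 * 6.01e+16 / (1.5e10)^2 = 4.7012e+10
Step 2: ln(4.7012e+10) = 24.5737
Step 3: Vbi = 0.02585 * 24.5737 = 0.635 V

0.635


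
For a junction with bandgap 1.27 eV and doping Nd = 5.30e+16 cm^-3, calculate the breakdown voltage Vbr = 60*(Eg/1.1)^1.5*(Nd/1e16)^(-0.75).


Step 1: Eg/1.1 = 1.27/1.1 = 1.154545
Step 2: (Eg/1.1)^1.5 = 1.154545^1.5 = 1.240556
Step 3: (Nd/1e16)^(-0.75) = (5.3)^(-0.75) = 0.286281
Step 4: Vbr = 60 * 1.240556 * 0.286281 = 21.3 V

21.3


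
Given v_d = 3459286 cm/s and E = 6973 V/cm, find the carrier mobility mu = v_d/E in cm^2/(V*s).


Step 1: mu = v_d / E
Step 2: mu = 3459286 / 6973
Step 3: mu = 496.1 cm^2/(V*s)

496.1


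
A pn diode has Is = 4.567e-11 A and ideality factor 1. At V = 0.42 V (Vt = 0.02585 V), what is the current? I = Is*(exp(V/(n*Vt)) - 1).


Step 1: V/(n*Vt) = 0.42/(1*0.02585) = 16.2476
Step 2: exp(16.2476) = 1.1383e+07
Step 3: I = 4.567e-11 * (1.1383e+07 - 1) = 5.20e-04 A

5.20e-04


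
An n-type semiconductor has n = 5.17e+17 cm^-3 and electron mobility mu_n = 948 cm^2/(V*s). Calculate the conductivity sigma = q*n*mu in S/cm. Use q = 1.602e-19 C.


Step 1: sigma = q * n * mu
Step 2: sigma = 1.602e-19 * 5.17e+17 * 948
Step 3: sigma = 7.852e+01 S/cm

7.852e+01


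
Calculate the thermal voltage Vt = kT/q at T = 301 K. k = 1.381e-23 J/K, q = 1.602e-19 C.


Step 1: kT = 1.381e-23 * 301 = 4.15681e-21 J
Step 2: Vt = kT/q = 4.15681e-21 / 1.602e-19
Step 3: Vt = 0.02595 V

0.02595


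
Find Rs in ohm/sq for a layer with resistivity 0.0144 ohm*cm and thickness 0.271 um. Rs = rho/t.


Step 1: Convert thickness to cm: t = 0.271 um = 2.7100e-05 cm
Step 2: Rs = rho / t = 0.0144 / 2.7100e-05
Step 3: Rs = 531.4 ohm/sq

531.4


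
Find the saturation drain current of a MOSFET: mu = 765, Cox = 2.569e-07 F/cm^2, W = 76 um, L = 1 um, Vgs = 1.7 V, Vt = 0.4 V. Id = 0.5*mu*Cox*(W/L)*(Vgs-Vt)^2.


Step 1: Overdrive voltage Vov = Vgs - Vt = 1.7 - 0.4 = 1.3 V
Step 2: W/L = 76/1 = 76
Step 3: Id = 0.5 * 765 * 2.569e-07 * 76 * 1.3^2
Step 4: Id = 1.26e-02 A

1.26e-02


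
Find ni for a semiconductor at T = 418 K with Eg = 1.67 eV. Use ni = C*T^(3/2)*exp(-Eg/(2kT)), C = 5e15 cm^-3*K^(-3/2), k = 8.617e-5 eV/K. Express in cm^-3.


Step 1: Compute kT = 8.617e-5 * 418 = 0.03601906 eV
Step 2: Exponent = -Eg/(2kT) = -1.67/(2*0.03601906) = -23.18217
Step 3: T^(3/2) = 418^1.5 = 8546.03
Step 4: ni = 5e15 * 8546.03 * exp(-23.18217) = 3.65e+09 cm^-3

3.65e+09


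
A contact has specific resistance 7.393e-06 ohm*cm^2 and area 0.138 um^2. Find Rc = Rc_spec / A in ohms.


Step 1: Convert area to cm^2: 0.138 um^2 = 1.3800e-09 cm^2
Step 2: Rc = Rc_spec / A = 7.393e-06 / 1.3800e-09
Step 3: Rc = 5.36e+03 ohms

5.36e+03


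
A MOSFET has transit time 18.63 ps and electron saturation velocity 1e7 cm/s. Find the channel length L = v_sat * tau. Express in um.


Step 1: tau in seconds = 18.63 ps * 1e-12 = 1.8630e-11 s
Step 2: L = v_sat * tau = 1e7 * 1.8630e-11 = 1.8630e-04 cm
Step 3: L in um = 1.8630e-04 * 1e4 = 1.863 um

1.863


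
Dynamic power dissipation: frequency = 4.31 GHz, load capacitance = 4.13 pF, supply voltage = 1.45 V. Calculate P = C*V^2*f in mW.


Step 1: V^2 = 1.45^2 = 2.1025 V^2
Step 2: P = C*V^2*f = 4.13e-12 F * 2.1025 * 4.31e9 Hz
Step 3: P = 3.742513075e-02 W
Step 4: P = 37.425 mW

37.425


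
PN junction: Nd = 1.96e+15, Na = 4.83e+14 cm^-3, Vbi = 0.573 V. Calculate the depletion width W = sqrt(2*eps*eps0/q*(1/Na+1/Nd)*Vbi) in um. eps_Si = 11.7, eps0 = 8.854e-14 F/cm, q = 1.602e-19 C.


Step 1: 1/Na + 1/Nd = 1/4.83e+14 + 1/1.96e+15 = 2.58060e-15
Step 2: 2*eps*eps0/q = 2*11.7*8.854e-14/1.602e-19 = 1.293281e+07
Step 3: W^2 = 1.293281e+07 * 2.58060e-15 * 0.573 = 1.91235e-08
Step 4: W = sqrt(1.91235e-08) = 1.383e-04 cm = 1.383 um

1.383


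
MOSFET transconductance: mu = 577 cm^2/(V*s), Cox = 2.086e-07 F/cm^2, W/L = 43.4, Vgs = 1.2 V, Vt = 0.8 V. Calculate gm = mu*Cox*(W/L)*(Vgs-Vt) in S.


Step 1: Vov = Vgs - Vt = 1.2 - 0.8 = 0.4 V
Step 2: gm = mu * Cox * (W/L) * Vov
Step 3: gm = 577 * 2.086e-07 * 43.4 * 0.4 = 2.09e-03 S

2.09e-03


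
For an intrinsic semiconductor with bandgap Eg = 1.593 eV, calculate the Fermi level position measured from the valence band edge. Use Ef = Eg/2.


Step 1: For an intrinsic semiconductor, the Fermi level sits at midgap.
Step 2: Ef = Eg / 2 = 1.593 / 2 = 0.7965 eV

0.7965


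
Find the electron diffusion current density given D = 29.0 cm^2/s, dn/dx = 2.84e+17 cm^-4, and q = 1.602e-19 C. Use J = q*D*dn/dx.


Step 1: J = q * D * (dn/dx)
Step 2: J = 1.602e-19 * 29.0 * 2.84e+17
Step 3: J = 1.32e+00 A/cm^2

1.32e+00


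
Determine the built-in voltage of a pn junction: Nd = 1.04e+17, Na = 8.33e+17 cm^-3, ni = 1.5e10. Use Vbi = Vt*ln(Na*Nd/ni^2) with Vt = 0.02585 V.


Step 1: Compute Na*Nd/ni^2 = 8.33e+17 * 1.04e+17 / (1.5e10)^2 = 3.8503e+14
Step 2: ln(3.8503e+14) = 33.5843
Step 3: Vbi = 0.02585 * 33.5843 = 0.868 V

0.868


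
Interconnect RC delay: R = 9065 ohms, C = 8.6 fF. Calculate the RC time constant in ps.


Step 1: tau = R * C
Step 2: tau = 9065 * 8.6 fF = 9065 * 8.6e-15 F
Step 3: tau = 7.7959e-11 s = 77.959 ps

77.959
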